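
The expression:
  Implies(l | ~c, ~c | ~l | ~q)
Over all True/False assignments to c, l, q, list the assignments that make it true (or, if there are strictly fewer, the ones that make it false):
is false only for:
  c=True, l=True, q=True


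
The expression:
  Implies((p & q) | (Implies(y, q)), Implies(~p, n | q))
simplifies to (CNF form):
n | p | q | y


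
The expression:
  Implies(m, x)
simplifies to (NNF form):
x | ~m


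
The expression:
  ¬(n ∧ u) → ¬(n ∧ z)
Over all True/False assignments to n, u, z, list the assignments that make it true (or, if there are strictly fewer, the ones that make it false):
is false only for:
  n=True, u=False, z=True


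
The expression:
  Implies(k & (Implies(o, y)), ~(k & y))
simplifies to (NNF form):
~k | ~y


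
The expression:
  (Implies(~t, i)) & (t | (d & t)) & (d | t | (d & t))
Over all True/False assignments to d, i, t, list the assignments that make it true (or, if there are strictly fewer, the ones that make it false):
is true only for:
  d=False, i=False, t=True;
  d=False, i=True, t=True;
  d=True, i=False, t=True;
  d=True, i=True, t=True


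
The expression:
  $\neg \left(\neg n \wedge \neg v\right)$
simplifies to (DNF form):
$n \vee v$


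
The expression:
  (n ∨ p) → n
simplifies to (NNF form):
n ∨ ¬p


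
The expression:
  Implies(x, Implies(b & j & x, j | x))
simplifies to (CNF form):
True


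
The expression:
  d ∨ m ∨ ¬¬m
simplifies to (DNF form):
d ∨ m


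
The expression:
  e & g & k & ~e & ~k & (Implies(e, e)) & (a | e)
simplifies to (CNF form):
False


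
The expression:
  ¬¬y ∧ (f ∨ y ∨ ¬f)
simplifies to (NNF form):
y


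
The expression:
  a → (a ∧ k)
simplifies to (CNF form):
k ∨ ¬a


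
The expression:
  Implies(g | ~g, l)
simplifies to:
l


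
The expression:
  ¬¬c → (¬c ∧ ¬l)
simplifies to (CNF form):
¬c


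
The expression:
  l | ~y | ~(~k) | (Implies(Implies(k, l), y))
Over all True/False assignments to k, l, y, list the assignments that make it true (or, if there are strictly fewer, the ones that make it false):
is always true.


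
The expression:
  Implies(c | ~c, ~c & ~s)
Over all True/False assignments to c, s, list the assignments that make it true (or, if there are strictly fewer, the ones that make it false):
is true only for:
  c=False, s=False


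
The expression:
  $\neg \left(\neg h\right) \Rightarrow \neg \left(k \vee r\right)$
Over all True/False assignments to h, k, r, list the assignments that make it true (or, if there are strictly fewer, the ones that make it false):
is false only for:
  h=True, k=False, r=True;
  h=True, k=True, r=False;
  h=True, k=True, r=True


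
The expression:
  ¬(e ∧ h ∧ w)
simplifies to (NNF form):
¬e ∨ ¬h ∨ ¬w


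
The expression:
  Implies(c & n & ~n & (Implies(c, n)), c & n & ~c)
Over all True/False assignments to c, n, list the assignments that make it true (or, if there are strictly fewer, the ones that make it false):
is always true.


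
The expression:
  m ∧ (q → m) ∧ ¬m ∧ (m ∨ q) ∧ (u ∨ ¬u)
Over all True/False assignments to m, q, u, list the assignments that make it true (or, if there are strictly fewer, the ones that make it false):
is never true.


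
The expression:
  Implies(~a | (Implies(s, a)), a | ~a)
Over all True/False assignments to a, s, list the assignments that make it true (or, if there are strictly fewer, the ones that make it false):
is always true.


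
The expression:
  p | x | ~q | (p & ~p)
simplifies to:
p | x | ~q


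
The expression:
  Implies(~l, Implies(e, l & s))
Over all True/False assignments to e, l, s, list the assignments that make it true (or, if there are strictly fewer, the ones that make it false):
is false only for:
  e=True, l=False, s=False;
  e=True, l=False, s=True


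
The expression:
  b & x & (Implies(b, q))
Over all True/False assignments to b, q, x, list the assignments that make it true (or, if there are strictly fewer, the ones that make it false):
is true only for:
  b=True, q=True, x=True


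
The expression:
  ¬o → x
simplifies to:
o ∨ x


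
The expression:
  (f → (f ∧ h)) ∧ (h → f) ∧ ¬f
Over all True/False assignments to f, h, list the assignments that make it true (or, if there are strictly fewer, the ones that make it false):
is true only for:
  f=False, h=False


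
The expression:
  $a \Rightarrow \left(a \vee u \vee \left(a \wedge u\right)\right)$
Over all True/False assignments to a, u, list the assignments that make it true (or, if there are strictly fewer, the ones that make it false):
is always true.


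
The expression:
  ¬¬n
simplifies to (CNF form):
n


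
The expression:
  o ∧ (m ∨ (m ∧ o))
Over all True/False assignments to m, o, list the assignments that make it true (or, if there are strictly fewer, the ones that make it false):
is true only for:
  m=True, o=True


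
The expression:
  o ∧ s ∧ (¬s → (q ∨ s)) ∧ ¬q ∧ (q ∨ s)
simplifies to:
o ∧ s ∧ ¬q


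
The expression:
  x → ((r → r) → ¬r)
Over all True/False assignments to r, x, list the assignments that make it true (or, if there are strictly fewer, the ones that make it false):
is false only for:
  r=True, x=True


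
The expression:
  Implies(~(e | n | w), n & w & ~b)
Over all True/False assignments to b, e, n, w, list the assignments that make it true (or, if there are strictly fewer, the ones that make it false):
is false only for:
  b=False, e=False, n=False, w=False;
  b=True, e=False, n=False, w=False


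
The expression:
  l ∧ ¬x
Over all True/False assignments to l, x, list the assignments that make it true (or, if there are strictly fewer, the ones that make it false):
is true only for:
  l=True, x=False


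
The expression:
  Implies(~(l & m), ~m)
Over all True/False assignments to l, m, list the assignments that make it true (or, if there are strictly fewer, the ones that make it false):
is false only for:
  l=False, m=True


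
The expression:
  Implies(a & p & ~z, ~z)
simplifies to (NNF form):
True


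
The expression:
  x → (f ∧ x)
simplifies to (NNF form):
f ∨ ¬x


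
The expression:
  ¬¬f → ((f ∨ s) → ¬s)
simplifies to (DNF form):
¬f ∨ ¬s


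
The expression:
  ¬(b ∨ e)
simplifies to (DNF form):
¬b ∧ ¬e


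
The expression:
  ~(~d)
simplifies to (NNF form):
d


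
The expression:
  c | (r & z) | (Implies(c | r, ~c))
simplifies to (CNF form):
True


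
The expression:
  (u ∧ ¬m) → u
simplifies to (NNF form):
True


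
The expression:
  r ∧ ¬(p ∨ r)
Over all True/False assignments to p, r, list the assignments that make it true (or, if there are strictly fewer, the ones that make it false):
is never true.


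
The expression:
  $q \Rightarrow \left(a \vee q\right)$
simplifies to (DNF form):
$\text{True}$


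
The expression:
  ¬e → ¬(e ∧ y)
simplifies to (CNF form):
True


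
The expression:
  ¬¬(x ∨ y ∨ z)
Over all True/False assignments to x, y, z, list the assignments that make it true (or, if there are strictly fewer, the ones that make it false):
is false only for:
  x=False, y=False, z=False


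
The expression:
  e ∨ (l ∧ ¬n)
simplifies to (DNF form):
e ∨ (l ∧ ¬n)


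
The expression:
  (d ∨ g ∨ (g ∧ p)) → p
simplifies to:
p ∨ (¬d ∧ ¬g)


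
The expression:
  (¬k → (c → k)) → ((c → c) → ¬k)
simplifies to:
¬k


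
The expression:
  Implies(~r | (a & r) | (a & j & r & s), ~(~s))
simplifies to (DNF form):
s | (r & ~a)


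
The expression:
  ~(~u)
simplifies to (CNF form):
u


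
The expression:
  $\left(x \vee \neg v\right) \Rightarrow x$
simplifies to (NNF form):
$v \vee x$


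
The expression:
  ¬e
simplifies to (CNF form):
¬e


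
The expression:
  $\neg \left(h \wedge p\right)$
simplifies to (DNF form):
$\neg h \vee \neg p$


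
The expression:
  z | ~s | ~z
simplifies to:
True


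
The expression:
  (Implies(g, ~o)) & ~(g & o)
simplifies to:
~g | ~o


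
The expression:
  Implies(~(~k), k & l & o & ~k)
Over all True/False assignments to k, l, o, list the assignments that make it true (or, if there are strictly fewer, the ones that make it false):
is true only for:
  k=False, l=False, o=False;
  k=False, l=False, o=True;
  k=False, l=True, o=False;
  k=False, l=True, o=True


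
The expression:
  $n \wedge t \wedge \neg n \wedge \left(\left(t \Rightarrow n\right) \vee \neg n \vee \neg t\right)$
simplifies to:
$\text{False}$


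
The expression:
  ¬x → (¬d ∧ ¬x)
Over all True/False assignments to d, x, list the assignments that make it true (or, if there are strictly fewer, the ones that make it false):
is false only for:
  d=True, x=False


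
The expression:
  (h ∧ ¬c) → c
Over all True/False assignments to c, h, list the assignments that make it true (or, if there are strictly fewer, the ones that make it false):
is false only for:
  c=False, h=True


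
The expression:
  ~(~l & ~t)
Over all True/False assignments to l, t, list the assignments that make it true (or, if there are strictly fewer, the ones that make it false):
is false only for:
  l=False, t=False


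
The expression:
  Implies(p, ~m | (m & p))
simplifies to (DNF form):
True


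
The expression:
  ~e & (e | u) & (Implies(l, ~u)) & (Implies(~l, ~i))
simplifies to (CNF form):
u & ~e & ~i & ~l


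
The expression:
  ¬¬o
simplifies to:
o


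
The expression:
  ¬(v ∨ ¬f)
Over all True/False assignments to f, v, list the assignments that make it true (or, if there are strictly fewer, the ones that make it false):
is true only for:
  f=True, v=False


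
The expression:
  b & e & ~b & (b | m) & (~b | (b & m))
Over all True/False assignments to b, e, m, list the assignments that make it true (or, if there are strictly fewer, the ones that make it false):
is never true.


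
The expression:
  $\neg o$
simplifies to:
$\neg o$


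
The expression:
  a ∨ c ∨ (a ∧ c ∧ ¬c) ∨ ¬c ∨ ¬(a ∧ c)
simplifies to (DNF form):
True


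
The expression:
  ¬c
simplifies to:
¬c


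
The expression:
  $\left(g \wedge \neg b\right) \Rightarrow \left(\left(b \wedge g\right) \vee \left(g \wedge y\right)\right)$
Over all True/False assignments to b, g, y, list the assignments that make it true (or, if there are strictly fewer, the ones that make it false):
is false only for:
  b=False, g=True, y=False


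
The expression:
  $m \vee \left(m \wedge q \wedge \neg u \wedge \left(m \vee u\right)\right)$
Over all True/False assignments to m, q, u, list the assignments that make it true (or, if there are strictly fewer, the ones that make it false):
is true only for:
  m=True, q=False, u=False;
  m=True, q=False, u=True;
  m=True, q=True, u=False;
  m=True, q=True, u=True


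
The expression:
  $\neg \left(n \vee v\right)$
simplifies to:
$\neg n \wedge \neg v$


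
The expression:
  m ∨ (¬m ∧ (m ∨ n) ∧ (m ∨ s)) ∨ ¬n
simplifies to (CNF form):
m ∨ s ∨ ¬n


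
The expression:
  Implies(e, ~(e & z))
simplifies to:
~e | ~z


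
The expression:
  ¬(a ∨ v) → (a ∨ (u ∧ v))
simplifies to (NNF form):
a ∨ v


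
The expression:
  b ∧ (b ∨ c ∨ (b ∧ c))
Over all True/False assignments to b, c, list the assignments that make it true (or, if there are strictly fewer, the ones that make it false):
is true only for:
  b=True, c=False;
  b=True, c=True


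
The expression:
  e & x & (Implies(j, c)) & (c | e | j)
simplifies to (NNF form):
e & x & (c | ~j)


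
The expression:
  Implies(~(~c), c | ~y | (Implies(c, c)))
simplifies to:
True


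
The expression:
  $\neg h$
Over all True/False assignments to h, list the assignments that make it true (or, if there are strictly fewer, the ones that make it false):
is true only for:
  h=False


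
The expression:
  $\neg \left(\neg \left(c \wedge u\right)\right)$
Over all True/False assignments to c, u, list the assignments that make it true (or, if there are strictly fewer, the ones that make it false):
is true only for:
  c=True, u=True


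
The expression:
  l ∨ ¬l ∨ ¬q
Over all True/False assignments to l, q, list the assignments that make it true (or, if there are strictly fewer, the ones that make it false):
is always true.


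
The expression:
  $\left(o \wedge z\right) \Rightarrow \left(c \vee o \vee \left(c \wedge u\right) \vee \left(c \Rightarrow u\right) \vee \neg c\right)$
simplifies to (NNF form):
$\text{True}$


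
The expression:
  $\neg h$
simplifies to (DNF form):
$\neg h$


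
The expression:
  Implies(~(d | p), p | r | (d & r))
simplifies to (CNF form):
d | p | r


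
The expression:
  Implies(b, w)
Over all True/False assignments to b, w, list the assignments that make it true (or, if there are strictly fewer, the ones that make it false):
is false only for:
  b=True, w=False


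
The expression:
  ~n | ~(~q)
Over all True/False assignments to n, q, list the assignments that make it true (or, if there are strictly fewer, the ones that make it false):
is false only for:
  n=True, q=False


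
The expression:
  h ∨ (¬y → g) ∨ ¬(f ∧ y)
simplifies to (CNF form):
True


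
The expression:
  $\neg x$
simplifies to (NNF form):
$\neg x$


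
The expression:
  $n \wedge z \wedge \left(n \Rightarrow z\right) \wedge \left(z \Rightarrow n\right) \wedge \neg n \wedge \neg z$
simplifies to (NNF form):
$\text{False}$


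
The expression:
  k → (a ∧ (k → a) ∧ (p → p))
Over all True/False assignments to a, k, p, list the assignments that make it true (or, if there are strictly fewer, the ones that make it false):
is false only for:
  a=False, k=True, p=False;
  a=False, k=True, p=True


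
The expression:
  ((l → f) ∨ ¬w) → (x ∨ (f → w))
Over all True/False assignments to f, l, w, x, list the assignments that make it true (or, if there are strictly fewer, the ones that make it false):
is false only for:
  f=True, l=False, w=False, x=False;
  f=True, l=True, w=False, x=False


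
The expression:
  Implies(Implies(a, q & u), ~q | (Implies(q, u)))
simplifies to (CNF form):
a | u | ~q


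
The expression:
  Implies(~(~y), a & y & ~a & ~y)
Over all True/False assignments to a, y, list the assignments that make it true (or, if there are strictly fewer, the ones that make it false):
is true only for:
  a=False, y=False;
  a=True, y=False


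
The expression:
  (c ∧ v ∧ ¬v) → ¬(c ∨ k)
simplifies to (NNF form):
True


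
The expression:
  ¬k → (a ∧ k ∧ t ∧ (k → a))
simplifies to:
k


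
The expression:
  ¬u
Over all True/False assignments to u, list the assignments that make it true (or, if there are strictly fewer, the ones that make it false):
is true only for:
  u=False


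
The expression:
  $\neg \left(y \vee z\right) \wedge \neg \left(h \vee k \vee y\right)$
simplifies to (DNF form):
$\neg h \wedge \neg k \wedge \neg y \wedge \neg z$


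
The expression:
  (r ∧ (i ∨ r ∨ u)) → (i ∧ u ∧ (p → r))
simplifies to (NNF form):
(i ∧ u) ∨ ¬r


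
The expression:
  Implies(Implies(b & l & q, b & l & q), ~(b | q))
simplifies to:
~b & ~q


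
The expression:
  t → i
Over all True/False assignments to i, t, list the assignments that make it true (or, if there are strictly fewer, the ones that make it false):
is false only for:
  i=False, t=True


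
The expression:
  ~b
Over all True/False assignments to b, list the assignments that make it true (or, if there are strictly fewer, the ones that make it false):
is true only for:
  b=False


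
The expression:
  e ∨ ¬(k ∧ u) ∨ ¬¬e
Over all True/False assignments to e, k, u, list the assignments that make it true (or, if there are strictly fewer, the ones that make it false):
is false only for:
  e=False, k=True, u=True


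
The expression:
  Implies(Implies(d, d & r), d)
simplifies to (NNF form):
d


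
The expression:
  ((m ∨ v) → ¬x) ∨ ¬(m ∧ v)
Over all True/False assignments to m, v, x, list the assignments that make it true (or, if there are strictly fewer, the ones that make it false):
is false only for:
  m=True, v=True, x=True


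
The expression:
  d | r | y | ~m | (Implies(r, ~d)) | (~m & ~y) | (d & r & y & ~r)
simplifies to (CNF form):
True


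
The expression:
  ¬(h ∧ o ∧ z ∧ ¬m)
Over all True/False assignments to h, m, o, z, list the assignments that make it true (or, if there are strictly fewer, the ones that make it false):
is false only for:
  h=True, m=False, o=True, z=True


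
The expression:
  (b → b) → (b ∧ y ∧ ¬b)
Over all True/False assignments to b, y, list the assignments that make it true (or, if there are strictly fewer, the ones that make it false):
is never true.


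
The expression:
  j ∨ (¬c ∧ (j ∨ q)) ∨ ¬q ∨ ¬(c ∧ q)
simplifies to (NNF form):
j ∨ ¬c ∨ ¬q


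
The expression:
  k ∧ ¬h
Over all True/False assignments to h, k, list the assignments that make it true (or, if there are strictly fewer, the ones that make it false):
is true only for:
  h=False, k=True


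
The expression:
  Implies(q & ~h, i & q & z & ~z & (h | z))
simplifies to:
h | ~q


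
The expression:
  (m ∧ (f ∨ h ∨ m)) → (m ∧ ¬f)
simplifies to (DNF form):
¬f ∨ ¬m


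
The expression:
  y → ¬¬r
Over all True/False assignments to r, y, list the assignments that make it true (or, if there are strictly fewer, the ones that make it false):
is false only for:
  r=False, y=True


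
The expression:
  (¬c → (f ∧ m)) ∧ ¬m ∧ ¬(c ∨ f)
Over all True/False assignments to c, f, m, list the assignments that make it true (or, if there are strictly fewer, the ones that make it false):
is never true.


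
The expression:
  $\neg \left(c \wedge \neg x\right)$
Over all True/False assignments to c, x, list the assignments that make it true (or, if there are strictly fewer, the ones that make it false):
is false only for:
  c=True, x=False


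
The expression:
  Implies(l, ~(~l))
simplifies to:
True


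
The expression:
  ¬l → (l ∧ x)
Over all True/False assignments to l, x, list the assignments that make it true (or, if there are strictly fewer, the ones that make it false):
is true only for:
  l=True, x=False;
  l=True, x=True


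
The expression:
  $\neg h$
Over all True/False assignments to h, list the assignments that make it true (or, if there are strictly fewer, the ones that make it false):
is true only for:
  h=False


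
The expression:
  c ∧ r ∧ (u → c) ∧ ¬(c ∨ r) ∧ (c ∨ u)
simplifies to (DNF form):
False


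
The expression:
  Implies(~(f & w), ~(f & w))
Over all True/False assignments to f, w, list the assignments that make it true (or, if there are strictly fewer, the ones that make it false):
is always true.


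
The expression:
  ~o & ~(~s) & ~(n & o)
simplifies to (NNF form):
s & ~o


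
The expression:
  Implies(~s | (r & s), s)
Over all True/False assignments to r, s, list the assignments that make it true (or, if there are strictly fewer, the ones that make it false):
is true only for:
  r=False, s=True;
  r=True, s=True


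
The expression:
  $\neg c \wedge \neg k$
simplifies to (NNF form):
$\neg c \wedge \neg k$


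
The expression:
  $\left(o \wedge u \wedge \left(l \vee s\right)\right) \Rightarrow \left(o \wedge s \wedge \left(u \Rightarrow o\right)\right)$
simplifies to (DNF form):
$s \vee \neg l \vee \neg o \vee \neg u$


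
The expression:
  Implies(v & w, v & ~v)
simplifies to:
~v | ~w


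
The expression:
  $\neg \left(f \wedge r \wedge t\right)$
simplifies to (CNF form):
$\neg f \vee \neg r \vee \neg t$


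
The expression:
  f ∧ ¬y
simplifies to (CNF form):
f ∧ ¬y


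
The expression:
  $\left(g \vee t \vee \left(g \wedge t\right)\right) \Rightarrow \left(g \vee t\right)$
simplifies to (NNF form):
$\text{True}$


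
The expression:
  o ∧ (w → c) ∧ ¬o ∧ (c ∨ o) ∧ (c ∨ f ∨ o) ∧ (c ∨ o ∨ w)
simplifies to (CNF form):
False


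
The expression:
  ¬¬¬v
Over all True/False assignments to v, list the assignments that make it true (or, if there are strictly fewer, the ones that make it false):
is true only for:
  v=False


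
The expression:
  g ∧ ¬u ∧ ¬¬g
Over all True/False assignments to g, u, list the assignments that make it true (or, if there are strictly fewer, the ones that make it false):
is true only for:
  g=True, u=False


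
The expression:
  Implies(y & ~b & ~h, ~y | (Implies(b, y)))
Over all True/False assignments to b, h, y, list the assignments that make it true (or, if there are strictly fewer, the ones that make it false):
is always true.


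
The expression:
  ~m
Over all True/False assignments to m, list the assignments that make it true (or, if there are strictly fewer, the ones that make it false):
is true only for:
  m=False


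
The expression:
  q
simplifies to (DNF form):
q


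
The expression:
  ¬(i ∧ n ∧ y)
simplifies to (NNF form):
¬i ∨ ¬n ∨ ¬y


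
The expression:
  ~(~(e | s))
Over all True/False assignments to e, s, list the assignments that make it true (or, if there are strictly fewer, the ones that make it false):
is false only for:
  e=False, s=False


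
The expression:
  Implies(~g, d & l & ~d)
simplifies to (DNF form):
g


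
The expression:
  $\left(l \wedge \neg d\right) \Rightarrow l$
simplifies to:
$\text{True}$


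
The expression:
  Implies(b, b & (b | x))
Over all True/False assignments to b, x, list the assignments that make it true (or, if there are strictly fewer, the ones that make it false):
is always true.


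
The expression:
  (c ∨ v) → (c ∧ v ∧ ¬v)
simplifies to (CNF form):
¬c ∧ ¬v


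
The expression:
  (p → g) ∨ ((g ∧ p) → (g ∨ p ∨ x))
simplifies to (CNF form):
True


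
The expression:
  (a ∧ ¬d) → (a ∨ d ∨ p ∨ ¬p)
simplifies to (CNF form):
True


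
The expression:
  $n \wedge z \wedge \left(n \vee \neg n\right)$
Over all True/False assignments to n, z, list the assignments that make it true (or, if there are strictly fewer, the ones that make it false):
is true only for:
  n=True, z=True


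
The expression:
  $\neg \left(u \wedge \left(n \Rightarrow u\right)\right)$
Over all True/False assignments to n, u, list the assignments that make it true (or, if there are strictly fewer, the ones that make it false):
is true only for:
  n=False, u=False;
  n=True, u=False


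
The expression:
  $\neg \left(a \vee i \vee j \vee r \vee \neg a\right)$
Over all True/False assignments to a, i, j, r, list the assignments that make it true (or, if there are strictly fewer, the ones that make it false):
is never true.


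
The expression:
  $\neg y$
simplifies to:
$\neg y$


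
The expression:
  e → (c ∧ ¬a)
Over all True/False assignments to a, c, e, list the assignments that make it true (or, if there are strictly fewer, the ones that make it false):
is false only for:
  a=False, c=False, e=True;
  a=True, c=False, e=True;
  a=True, c=True, e=True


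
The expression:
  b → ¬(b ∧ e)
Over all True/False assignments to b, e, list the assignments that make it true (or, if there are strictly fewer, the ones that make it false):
is false only for:
  b=True, e=True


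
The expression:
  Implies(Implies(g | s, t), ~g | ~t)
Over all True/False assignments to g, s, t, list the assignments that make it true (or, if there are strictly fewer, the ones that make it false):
is false only for:
  g=True, s=False, t=True;
  g=True, s=True, t=True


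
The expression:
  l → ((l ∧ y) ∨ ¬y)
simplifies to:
True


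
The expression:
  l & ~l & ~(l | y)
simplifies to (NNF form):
False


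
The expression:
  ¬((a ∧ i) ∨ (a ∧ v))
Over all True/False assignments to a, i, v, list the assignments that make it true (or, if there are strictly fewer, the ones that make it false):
is false only for:
  a=True, i=False, v=True;
  a=True, i=True, v=False;
  a=True, i=True, v=True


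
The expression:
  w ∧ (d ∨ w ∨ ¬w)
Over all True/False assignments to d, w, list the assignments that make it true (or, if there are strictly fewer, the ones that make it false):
is true only for:
  d=False, w=True;
  d=True, w=True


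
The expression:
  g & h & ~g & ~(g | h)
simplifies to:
False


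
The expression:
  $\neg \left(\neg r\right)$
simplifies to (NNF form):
$r$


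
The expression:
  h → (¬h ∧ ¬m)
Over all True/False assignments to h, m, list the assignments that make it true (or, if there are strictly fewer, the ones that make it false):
is true only for:
  h=False, m=False;
  h=False, m=True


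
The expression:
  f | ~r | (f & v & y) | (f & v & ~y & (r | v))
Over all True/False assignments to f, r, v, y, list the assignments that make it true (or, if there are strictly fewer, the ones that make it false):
is false only for:
  f=False, r=True, v=False, y=False;
  f=False, r=True, v=False, y=True;
  f=False, r=True, v=True, y=False;
  f=False, r=True, v=True, y=True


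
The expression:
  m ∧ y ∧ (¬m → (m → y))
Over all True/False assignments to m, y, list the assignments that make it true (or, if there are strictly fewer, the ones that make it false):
is true only for:
  m=True, y=True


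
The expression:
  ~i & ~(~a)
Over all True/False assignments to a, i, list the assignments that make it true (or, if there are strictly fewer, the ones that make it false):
is true only for:
  a=True, i=False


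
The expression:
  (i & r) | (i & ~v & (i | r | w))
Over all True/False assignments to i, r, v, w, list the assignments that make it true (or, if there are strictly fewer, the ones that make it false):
is true only for:
  i=True, r=False, v=False, w=False;
  i=True, r=False, v=False, w=True;
  i=True, r=True, v=False, w=False;
  i=True, r=True, v=False, w=True;
  i=True, r=True, v=True, w=False;
  i=True, r=True, v=True, w=True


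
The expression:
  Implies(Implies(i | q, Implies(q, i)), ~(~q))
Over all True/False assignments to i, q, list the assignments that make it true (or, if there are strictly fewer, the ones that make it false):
is true only for:
  i=False, q=True;
  i=True, q=True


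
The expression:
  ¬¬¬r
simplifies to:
¬r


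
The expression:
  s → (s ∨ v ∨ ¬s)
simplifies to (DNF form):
True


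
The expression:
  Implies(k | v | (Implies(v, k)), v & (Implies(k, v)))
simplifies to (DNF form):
v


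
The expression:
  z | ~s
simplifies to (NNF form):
z | ~s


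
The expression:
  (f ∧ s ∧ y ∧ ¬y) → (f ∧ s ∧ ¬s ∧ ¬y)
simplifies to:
True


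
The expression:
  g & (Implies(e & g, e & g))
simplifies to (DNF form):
g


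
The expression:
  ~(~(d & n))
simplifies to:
d & n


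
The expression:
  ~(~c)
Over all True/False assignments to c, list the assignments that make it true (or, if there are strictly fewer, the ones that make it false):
is true only for:
  c=True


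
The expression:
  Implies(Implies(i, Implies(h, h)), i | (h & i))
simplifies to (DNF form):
i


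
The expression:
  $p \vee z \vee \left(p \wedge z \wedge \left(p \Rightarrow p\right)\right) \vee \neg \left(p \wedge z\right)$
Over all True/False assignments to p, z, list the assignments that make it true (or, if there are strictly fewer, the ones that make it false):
is always true.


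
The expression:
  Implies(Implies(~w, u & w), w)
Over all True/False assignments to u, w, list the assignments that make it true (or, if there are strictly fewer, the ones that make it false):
is always true.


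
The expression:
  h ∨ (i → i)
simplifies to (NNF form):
True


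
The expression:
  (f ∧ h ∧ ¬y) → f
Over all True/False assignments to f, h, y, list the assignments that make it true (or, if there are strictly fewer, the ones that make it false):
is always true.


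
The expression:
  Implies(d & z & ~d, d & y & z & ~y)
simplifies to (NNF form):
True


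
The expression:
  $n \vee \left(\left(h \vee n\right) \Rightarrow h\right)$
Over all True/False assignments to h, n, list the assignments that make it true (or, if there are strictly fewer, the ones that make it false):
is always true.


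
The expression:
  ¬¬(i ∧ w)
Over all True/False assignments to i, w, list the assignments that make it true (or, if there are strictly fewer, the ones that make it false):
is true only for:
  i=True, w=True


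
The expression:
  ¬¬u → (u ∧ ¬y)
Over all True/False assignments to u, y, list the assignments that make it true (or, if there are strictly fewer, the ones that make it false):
is false only for:
  u=True, y=True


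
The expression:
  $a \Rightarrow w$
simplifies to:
$w \vee \neg a$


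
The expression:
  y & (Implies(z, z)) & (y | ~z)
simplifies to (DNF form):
y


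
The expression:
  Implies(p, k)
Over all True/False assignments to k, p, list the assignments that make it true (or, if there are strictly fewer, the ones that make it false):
is false only for:
  k=False, p=True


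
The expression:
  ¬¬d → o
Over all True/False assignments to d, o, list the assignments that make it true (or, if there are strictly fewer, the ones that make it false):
is false only for:
  d=True, o=False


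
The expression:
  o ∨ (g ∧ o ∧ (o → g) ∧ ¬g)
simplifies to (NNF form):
o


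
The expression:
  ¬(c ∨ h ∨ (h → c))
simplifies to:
False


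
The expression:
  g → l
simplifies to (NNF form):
l ∨ ¬g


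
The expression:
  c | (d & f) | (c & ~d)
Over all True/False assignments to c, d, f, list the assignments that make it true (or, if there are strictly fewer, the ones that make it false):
is false only for:
  c=False, d=False, f=False;
  c=False, d=False, f=True;
  c=False, d=True, f=False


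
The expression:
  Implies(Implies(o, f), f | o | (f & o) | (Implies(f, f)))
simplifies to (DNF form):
True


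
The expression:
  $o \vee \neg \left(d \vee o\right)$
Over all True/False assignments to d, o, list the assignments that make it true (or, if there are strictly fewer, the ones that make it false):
is false only for:
  d=True, o=False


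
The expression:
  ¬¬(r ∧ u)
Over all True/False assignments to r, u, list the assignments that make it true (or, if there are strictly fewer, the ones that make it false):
is true only for:
  r=True, u=True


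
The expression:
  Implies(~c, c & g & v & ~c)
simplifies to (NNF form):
c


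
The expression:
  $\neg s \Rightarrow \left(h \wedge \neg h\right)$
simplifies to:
$s$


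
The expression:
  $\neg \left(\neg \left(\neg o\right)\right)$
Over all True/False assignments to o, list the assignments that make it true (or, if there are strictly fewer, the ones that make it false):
is true only for:
  o=False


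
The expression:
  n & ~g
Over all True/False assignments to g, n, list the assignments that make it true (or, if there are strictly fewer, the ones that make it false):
is true only for:
  g=False, n=True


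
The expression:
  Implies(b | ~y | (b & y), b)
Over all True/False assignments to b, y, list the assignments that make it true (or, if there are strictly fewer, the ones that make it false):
is false only for:
  b=False, y=False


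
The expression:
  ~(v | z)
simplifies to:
~v & ~z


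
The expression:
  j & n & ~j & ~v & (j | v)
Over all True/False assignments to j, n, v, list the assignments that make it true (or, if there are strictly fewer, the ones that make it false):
is never true.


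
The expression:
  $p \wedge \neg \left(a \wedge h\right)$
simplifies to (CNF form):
$p \wedge \left(\neg a \vee \neg h\right)$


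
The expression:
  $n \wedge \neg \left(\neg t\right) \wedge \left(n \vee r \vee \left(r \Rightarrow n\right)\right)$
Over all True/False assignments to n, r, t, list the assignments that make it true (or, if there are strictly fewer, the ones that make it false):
is true only for:
  n=True, r=False, t=True;
  n=True, r=True, t=True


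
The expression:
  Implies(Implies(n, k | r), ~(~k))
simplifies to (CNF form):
(k | n) & (k | ~r)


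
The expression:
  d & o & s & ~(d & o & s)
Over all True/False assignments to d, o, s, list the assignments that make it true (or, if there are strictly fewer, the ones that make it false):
is never true.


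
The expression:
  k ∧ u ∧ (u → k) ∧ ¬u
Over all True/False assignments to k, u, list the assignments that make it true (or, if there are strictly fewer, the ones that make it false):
is never true.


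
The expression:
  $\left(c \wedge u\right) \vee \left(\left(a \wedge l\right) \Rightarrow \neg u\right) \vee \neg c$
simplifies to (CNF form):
$\text{True}$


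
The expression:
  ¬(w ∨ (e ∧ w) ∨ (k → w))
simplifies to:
k ∧ ¬w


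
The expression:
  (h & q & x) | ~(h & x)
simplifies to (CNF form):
q | ~h | ~x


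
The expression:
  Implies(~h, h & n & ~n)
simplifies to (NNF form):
h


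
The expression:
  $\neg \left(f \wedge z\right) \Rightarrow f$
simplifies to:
$f$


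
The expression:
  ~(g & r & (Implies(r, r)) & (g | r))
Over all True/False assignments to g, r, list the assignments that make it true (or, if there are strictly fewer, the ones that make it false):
is false only for:
  g=True, r=True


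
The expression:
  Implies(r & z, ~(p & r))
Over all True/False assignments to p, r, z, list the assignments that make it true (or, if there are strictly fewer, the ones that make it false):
is false only for:
  p=True, r=True, z=True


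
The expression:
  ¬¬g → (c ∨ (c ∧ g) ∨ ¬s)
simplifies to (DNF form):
c ∨ ¬g ∨ ¬s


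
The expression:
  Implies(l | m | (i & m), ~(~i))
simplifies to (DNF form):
i | (~l & ~m)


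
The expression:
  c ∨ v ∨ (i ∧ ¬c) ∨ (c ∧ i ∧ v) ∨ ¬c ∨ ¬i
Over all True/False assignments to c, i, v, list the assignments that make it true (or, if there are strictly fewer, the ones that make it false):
is always true.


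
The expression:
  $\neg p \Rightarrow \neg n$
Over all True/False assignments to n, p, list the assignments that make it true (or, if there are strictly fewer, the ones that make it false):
is false only for:
  n=True, p=False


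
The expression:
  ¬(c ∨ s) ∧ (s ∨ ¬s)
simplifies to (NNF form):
¬c ∧ ¬s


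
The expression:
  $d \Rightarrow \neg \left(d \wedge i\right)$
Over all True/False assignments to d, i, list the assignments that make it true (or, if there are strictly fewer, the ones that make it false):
is false only for:
  d=True, i=True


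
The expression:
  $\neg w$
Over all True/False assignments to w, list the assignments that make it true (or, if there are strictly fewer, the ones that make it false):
is true only for:
  w=False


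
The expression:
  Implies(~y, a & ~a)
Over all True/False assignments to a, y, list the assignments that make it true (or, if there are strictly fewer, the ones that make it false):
is true only for:
  a=False, y=True;
  a=True, y=True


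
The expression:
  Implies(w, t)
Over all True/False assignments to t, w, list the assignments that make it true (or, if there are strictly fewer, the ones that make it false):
is false only for:
  t=False, w=True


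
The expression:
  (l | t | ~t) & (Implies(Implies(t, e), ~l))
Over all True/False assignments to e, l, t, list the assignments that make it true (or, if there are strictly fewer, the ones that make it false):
is false only for:
  e=False, l=True, t=False;
  e=True, l=True, t=False;
  e=True, l=True, t=True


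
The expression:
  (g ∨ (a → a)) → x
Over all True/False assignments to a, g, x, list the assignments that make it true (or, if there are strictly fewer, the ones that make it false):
is true only for:
  a=False, g=False, x=True;
  a=False, g=True, x=True;
  a=True, g=False, x=True;
  a=True, g=True, x=True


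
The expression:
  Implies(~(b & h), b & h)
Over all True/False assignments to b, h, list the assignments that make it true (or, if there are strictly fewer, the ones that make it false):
is true only for:
  b=True, h=True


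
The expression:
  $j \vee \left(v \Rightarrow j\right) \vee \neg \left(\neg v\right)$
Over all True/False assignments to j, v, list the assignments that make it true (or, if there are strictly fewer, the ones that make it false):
is always true.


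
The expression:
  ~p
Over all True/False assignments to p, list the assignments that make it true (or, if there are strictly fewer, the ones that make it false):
is true only for:
  p=False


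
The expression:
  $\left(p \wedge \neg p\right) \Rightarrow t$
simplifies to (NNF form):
$\text{True}$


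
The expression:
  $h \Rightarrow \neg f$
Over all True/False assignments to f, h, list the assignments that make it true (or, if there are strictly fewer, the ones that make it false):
is false only for:
  f=True, h=True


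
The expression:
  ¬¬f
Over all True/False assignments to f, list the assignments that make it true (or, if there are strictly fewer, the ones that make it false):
is true only for:
  f=True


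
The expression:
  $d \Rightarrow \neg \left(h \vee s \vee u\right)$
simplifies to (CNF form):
$\left(\neg d \vee \neg h\right) \wedge \left(\neg d \vee \neg s\right) \wedge \left(\neg d \vee \neg u\right)$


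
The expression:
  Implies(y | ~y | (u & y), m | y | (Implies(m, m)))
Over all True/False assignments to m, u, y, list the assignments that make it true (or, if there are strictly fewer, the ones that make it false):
is always true.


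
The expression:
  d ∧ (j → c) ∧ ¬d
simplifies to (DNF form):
False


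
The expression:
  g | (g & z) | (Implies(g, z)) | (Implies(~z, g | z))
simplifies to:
True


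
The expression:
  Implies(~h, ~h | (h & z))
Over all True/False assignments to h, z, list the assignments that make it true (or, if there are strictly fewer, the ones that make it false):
is always true.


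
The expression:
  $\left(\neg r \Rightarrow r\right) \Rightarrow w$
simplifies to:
$w \vee \neg r$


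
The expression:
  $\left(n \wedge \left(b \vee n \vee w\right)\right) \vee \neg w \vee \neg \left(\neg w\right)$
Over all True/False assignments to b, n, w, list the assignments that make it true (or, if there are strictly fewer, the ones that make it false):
is always true.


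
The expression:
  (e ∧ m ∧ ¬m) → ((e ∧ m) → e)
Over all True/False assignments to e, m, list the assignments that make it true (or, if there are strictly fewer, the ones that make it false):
is always true.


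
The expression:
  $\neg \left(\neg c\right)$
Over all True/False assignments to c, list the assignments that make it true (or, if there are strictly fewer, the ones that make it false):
is true only for:
  c=True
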